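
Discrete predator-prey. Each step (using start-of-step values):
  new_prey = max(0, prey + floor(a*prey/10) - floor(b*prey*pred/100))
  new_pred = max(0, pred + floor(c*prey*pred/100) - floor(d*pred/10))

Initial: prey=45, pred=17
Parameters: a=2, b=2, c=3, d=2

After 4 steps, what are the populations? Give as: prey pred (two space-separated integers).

Answer: 0 76

Derivation:
Step 1: prey: 45+9-15=39; pred: 17+22-3=36
Step 2: prey: 39+7-28=18; pred: 36+42-7=71
Step 3: prey: 18+3-25=0; pred: 71+38-14=95
Step 4: prey: 0+0-0=0; pred: 95+0-19=76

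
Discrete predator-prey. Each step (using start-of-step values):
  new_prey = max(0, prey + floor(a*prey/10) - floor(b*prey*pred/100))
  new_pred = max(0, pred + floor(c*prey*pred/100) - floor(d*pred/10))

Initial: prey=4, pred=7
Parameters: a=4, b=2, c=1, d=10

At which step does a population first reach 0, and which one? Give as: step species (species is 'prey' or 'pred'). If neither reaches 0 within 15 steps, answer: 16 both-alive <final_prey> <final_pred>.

Step 1: prey: 4+1-0=5; pred: 7+0-7=0
First extinction: pred at step 1

Answer: 1 pred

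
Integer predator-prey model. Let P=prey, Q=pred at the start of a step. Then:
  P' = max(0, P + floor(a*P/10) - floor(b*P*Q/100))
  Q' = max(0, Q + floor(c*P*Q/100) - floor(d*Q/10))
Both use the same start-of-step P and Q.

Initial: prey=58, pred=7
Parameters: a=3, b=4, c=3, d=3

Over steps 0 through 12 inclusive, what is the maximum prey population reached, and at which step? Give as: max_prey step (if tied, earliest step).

Step 1: prey: 58+17-16=59; pred: 7+12-2=17
Step 2: prey: 59+17-40=36; pred: 17+30-5=42
Step 3: prey: 36+10-60=0; pred: 42+45-12=75
Step 4: prey: 0+0-0=0; pred: 75+0-22=53
Step 5: prey: 0+0-0=0; pred: 53+0-15=38
Step 6: prey: 0+0-0=0; pred: 38+0-11=27
Step 7: prey: 0+0-0=0; pred: 27+0-8=19
Step 8: prey: 0+0-0=0; pred: 19+0-5=14
Step 9: prey: 0+0-0=0; pred: 14+0-4=10
Step 10: prey: 0+0-0=0; pred: 10+0-3=7
Step 11: prey: 0+0-0=0; pred: 7+0-2=5
Step 12: prey: 0+0-0=0; pred: 5+0-1=4
Max prey = 59 at step 1

Answer: 59 1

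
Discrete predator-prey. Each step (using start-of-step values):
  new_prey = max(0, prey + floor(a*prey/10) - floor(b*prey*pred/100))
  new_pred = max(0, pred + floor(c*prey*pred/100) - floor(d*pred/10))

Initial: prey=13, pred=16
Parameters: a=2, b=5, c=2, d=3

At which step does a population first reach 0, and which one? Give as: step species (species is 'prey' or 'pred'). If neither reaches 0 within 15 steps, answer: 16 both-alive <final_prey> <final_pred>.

Step 1: prey: 13+2-10=5; pred: 16+4-4=16
Step 2: prey: 5+1-4=2; pred: 16+1-4=13
Step 3: prey: 2+0-1=1; pred: 13+0-3=10
Step 4: prey: 1+0-0=1; pred: 10+0-3=7
Step 5: prey: 1+0-0=1; pred: 7+0-2=5
Step 6: prey: 1+0-0=1; pred: 5+0-1=4
Step 7: prey: 1+0-0=1; pred: 4+0-1=3
Step 8: prey: 1+0-0=1; pred: 3+0-0=3
Steps 9-15: state stable at prey=1, pred=3 (no change)
No extinction within 15 steps

Answer: 16 both-alive 1 3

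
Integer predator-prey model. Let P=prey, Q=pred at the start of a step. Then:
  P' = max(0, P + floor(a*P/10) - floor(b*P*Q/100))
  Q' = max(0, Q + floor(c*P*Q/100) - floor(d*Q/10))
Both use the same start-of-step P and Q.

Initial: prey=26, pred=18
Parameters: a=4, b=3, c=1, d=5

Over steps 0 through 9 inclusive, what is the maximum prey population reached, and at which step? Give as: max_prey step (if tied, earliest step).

Answer: 117 9

Derivation:
Step 1: prey: 26+10-14=22; pred: 18+4-9=13
Step 2: prey: 22+8-8=22; pred: 13+2-6=9
Step 3: prey: 22+8-5=25; pred: 9+1-4=6
Step 4: prey: 25+10-4=31; pred: 6+1-3=4
Step 5: prey: 31+12-3=40; pred: 4+1-2=3
Step 6: prey: 40+16-3=53; pred: 3+1-1=3
Step 7: prey: 53+21-4=70; pred: 3+1-1=3
Step 8: prey: 70+28-6=92; pred: 3+2-1=4
Step 9: prey: 92+36-11=117; pred: 4+3-2=5
Max prey = 117 at step 9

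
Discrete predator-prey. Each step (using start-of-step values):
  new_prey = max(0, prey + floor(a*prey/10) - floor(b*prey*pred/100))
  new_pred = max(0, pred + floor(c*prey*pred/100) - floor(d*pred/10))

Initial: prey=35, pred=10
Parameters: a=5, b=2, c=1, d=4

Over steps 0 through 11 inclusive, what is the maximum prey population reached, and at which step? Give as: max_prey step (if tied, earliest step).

Step 1: prey: 35+17-7=45; pred: 10+3-4=9
Step 2: prey: 45+22-8=59; pred: 9+4-3=10
Step 3: prey: 59+29-11=77; pred: 10+5-4=11
Step 4: prey: 77+38-16=99; pred: 11+8-4=15
Step 5: prey: 99+49-29=119; pred: 15+14-6=23
Step 6: prey: 119+59-54=124; pred: 23+27-9=41
Step 7: prey: 124+62-101=85; pred: 41+50-16=75
Step 8: prey: 85+42-127=0; pred: 75+63-30=108
Step 9: prey: 0+0-0=0; pred: 108+0-43=65
Step 10: prey: 0+0-0=0; pred: 65+0-26=39
Step 11: prey: 0+0-0=0; pred: 39+0-15=24
Max prey = 124 at step 6

Answer: 124 6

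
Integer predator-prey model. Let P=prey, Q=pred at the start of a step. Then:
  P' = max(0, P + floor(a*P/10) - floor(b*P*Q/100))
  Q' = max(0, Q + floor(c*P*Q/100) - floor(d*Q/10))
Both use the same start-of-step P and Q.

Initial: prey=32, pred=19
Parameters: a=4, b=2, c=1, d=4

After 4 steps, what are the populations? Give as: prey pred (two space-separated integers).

Step 1: prey: 32+12-12=32; pred: 19+6-7=18
Step 2: prey: 32+12-11=33; pred: 18+5-7=16
Step 3: prey: 33+13-10=36; pred: 16+5-6=15
Step 4: prey: 36+14-10=40; pred: 15+5-6=14

Answer: 40 14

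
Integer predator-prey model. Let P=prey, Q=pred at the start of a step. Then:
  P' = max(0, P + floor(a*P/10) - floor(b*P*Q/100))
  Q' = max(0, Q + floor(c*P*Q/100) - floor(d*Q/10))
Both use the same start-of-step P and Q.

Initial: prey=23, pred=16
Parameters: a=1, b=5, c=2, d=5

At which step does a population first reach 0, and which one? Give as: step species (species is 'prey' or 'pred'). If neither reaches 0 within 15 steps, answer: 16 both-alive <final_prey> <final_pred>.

Step 1: prey: 23+2-18=7; pred: 16+7-8=15
Step 2: prey: 7+0-5=2; pred: 15+2-7=10
Step 3: prey: 2+0-1=1; pred: 10+0-5=5
Step 4: prey: 1+0-0=1; pred: 5+0-2=3
Step 5: prey: 1+0-0=1; pred: 3+0-1=2
Step 6: prey: 1+0-0=1; pred: 2+0-1=1
Step 7: prey: 1+0-0=1; pred: 1+0-0=1
Steps 8-15: state stable at prey=1, pred=1 (no change)
No extinction within 15 steps

Answer: 16 both-alive 1 1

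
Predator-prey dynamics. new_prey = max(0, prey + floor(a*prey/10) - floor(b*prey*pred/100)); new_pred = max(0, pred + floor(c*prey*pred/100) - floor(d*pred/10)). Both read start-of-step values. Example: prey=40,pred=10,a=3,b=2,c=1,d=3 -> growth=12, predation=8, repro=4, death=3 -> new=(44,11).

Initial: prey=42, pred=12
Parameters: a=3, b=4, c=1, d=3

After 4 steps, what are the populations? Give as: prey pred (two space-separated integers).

Step 1: prey: 42+12-20=34; pred: 12+5-3=14
Step 2: prey: 34+10-19=25; pred: 14+4-4=14
Step 3: prey: 25+7-14=18; pred: 14+3-4=13
Step 4: prey: 18+5-9=14; pred: 13+2-3=12

Answer: 14 12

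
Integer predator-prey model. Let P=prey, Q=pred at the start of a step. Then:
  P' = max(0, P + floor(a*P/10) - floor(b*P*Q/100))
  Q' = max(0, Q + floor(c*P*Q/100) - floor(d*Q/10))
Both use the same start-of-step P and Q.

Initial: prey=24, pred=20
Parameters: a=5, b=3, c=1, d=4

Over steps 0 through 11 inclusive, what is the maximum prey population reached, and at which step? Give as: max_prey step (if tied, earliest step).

Answer: 113 10

Derivation:
Step 1: prey: 24+12-14=22; pred: 20+4-8=16
Step 2: prey: 22+11-10=23; pred: 16+3-6=13
Step 3: prey: 23+11-8=26; pred: 13+2-5=10
Step 4: prey: 26+13-7=32; pred: 10+2-4=8
Step 5: prey: 32+16-7=41; pred: 8+2-3=7
Step 6: prey: 41+20-8=53; pred: 7+2-2=7
Step 7: prey: 53+26-11=68; pred: 7+3-2=8
Step 8: prey: 68+34-16=86; pred: 8+5-3=10
Step 9: prey: 86+43-25=104; pred: 10+8-4=14
Step 10: prey: 104+52-43=113; pred: 14+14-5=23
Step 11: prey: 113+56-77=92; pred: 23+25-9=39
Max prey = 113 at step 10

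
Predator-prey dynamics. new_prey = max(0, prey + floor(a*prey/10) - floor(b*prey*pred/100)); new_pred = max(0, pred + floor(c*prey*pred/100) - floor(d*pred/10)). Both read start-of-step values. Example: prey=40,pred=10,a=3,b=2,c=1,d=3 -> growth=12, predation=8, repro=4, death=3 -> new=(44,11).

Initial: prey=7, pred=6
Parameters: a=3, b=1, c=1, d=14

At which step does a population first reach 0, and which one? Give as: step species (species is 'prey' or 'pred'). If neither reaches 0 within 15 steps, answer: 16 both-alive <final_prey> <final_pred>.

Step 1: prey: 7+2-0=9; pred: 6+0-8=0
First extinction: pred at step 1

Answer: 1 pred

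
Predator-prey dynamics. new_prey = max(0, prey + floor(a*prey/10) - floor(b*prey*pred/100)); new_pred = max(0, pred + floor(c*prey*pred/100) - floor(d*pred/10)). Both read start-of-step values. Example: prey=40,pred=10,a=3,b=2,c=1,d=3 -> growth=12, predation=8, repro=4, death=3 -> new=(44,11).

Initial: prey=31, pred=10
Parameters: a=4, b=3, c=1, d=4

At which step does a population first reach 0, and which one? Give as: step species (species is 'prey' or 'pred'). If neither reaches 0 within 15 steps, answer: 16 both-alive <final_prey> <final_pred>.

Step 1: prey: 31+12-9=34; pred: 10+3-4=9
Step 2: prey: 34+13-9=38; pred: 9+3-3=9
Step 3: prey: 38+15-10=43; pred: 9+3-3=9
Step 4: prey: 43+17-11=49; pred: 9+3-3=9
Step 5: prey: 49+19-13=55; pred: 9+4-3=10
Step 6: prey: 55+22-16=61; pred: 10+5-4=11
Step 7: prey: 61+24-20=65; pred: 11+6-4=13
Step 8: prey: 65+26-25=66; pred: 13+8-5=16
Step 9: prey: 66+26-31=61; pred: 16+10-6=20
Step 10: prey: 61+24-36=49; pred: 20+12-8=24
Step 11: prey: 49+19-35=33; pred: 24+11-9=26
Step 12: prey: 33+13-25=21; pred: 26+8-10=24
Step 13: prey: 21+8-15=14; pred: 24+5-9=20
Step 14: prey: 14+5-8=11; pred: 20+2-8=14
Step 15: prey: 11+4-4=11; pred: 14+1-5=10
No extinction within 15 steps

Answer: 16 both-alive 11 10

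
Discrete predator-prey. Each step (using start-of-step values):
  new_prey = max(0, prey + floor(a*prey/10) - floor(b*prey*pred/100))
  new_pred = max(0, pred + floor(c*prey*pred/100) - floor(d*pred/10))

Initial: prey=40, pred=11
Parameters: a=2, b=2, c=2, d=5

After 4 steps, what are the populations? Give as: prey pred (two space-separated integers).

Answer: 24 24

Derivation:
Step 1: prey: 40+8-8=40; pred: 11+8-5=14
Step 2: prey: 40+8-11=37; pred: 14+11-7=18
Step 3: prey: 37+7-13=31; pred: 18+13-9=22
Step 4: prey: 31+6-13=24; pred: 22+13-11=24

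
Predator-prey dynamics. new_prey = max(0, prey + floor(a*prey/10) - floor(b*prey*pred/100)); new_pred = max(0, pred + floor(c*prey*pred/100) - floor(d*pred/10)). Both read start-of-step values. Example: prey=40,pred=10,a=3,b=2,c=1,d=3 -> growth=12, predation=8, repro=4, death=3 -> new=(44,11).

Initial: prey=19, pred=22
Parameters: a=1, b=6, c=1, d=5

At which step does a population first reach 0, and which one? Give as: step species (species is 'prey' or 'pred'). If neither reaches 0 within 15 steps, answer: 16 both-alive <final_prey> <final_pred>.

Step 1: prey: 19+1-25=0; pred: 22+4-11=15
First extinction: prey at step 1

Answer: 1 prey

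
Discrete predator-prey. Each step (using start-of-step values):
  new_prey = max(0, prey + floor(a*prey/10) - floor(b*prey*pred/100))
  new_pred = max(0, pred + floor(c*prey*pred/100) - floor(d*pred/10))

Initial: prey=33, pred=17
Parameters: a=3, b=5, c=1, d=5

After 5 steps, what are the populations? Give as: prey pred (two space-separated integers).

Step 1: prey: 33+9-28=14; pred: 17+5-8=14
Step 2: prey: 14+4-9=9; pred: 14+1-7=8
Step 3: prey: 9+2-3=8; pred: 8+0-4=4
Step 4: prey: 8+2-1=9; pred: 4+0-2=2
Step 5: prey: 9+2-0=11; pred: 2+0-1=1

Answer: 11 1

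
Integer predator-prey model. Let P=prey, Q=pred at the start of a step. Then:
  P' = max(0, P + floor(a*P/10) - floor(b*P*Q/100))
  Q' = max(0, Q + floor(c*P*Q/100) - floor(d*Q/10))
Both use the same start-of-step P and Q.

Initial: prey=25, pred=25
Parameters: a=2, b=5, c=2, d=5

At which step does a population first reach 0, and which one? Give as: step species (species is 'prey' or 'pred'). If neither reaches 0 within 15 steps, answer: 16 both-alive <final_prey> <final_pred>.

Step 1: prey: 25+5-31=0; pred: 25+12-12=25
First extinction: prey at step 1

Answer: 1 prey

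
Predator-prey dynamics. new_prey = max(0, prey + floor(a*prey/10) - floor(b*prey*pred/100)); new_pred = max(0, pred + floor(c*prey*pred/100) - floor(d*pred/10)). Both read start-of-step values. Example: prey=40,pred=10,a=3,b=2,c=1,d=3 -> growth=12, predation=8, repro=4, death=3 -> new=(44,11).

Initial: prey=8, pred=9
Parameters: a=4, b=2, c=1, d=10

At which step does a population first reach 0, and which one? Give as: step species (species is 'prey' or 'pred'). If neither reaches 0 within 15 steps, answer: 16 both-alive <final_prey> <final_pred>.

Step 1: prey: 8+3-1=10; pred: 9+0-9=0
First extinction: pred at step 1

Answer: 1 pred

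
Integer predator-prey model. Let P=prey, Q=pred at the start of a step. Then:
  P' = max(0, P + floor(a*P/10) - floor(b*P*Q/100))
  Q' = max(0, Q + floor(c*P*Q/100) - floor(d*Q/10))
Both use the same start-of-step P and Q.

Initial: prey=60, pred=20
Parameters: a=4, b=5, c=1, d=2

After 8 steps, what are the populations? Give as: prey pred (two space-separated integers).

Answer: 0 9

Derivation:
Step 1: prey: 60+24-60=24; pred: 20+12-4=28
Step 2: prey: 24+9-33=0; pred: 28+6-5=29
Step 3: prey: 0+0-0=0; pred: 29+0-5=24
Step 4: prey: 0+0-0=0; pred: 24+0-4=20
Step 5: prey: 0+0-0=0; pred: 20+0-4=16
Step 6: prey: 0+0-0=0; pred: 16+0-3=13
Step 7: prey: 0+0-0=0; pred: 13+0-2=11
Step 8: prey: 0+0-0=0; pred: 11+0-2=9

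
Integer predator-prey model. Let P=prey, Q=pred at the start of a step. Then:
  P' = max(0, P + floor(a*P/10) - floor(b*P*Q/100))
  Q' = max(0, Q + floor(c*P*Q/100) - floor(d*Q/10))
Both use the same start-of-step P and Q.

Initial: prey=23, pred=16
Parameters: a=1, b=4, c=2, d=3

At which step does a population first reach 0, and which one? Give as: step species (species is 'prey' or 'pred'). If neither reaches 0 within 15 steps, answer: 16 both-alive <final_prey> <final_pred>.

Answer: 16 both-alive 1 3

Derivation:
Step 1: prey: 23+2-14=11; pred: 16+7-4=19
Step 2: prey: 11+1-8=4; pred: 19+4-5=18
Step 3: prey: 4+0-2=2; pred: 18+1-5=14
Step 4: prey: 2+0-1=1; pred: 14+0-4=10
Step 5: prey: 1+0-0=1; pred: 10+0-3=7
Step 6: prey: 1+0-0=1; pred: 7+0-2=5
Step 7: prey: 1+0-0=1; pred: 5+0-1=4
Step 8: prey: 1+0-0=1; pred: 4+0-1=3
Step 9: prey: 1+0-0=1; pred: 3+0-0=3
Steps 10-15: state stable at prey=1, pred=3 (no change)
No extinction within 15 steps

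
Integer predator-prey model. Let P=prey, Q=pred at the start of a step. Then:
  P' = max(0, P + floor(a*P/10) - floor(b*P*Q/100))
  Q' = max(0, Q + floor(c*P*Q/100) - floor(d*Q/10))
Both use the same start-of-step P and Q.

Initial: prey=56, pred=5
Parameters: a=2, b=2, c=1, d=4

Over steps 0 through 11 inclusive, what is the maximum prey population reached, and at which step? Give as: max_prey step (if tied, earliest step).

Step 1: prey: 56+11-5=62; pred: 5+2-2=5
Step 2: prey: 62+12-6=68; pred: 5+3-2=6
Step 3: prey: 68+13-8=73; pred: 6+4-2=8
Step 4: prey: 73+14-11=76; pred: 8+5-3=10
Step 5: prey: 76+15-15=76; pred: 10+7-4=13
Step 6: prey: 76+15-19=72; pred: 13+9-5=17
Step 7: prey: 72+14-24=62; pred: 17+12-6=23
Step 8: prey: 62+12-28=46; pred: 23+14-9=28
Step 9: prey: 46+9-25=30; pred: 28+12-11=29
Step 10: prey: 30+6-17=19; pred: 29+8-11=26
Step 11: prey: 19+3-9=13; pred: 26+4-10=20
Max prey = 76 at step 4

Answer: 76 4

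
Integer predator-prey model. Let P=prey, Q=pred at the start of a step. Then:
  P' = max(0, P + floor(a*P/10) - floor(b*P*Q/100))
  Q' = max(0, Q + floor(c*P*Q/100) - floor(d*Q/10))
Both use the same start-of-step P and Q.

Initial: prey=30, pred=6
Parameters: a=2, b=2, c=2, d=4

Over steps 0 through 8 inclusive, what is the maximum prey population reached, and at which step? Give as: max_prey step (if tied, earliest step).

Answer: 36 3

Derivation:
Step 1: prey: 30+6-3=33; pred: 6+3-2=7
Step 2: prey: 33+6-4=35; pred: 7+4-2=9
Step 3: prey: 35+7-6=36; pred: 9+6-3=12
Step 4: prey: 36+7-8=35; pred: 12+8-4=16
Step 5: prey: 35+7-11=31; pred: 16+11-6=21
Step 6: prey: 31+6-13=24; pred: 21+13-8=26
Step 7: prey: 24+4-12=16; pred: 26+12-10=28
Step 8: prey: 16+3-8=11; pred: 28+8-11=25
Max prey = 36 at step 3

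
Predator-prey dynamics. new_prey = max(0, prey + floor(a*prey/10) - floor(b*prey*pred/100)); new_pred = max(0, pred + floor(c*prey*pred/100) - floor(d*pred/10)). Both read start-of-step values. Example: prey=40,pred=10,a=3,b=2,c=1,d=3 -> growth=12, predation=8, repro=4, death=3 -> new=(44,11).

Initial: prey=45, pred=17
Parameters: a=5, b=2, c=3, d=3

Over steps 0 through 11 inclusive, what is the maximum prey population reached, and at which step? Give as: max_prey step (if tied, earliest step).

Step 1: prey: 45+22-15=52; pred: 17+22-5=34
Step 2: prey: 52+26-35=43; pred: 34+53-10=77
Step 3: prey: 43+21-66=0; pred: 77+99-23=153
Step 4: prey: 0+0-0=0; pred: 153+0-45=108
Step 5: prey: 0+0-0=0; pred: 108+0-32=76
Step 6: prey: 0+0-0=0; pred: 76+0-22=54
Step 7: prey: 0+0-0=0; pred: 54+0-16=38
Step 8: prey: 0+0-0=0; pred: 38+0-11=27
Step 9: prey: 0+0-0=0; pred: 27+0-8=19
Step 10: prey: 0+0-0=0; pred: 19+0-5=14
Step 11: prey: 0+0-0=0; pred: 14+0-4=10
Max prey = 52 at step 1

Answer: 52 1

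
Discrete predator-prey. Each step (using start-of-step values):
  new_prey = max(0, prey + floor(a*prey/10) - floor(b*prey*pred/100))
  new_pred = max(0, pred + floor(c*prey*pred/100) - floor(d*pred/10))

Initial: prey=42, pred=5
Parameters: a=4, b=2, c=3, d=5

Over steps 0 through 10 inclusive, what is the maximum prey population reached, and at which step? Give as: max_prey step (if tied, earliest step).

Answer: 67 3

Derivation:
Step 1: prey: 42+16-4=54; pred: 5+6-2=9
Step 2: prey: 54+21-9=66; pred: 9+14-4=19
Step 3: prey: 66+26-25=67; pred: 19+37-9=47
Step 4: prey: 67+26-62=31; pred: 47+94-23=118
Step 5: prey: 31+12-73=0; pred: 118+109-59=168
Step 6: prey: 0+0-0=0; pred: 168+0-84=84
Step 7: prey: 0+0-0=0; pred: 84+0-42=42
Step 8: prey: 0+0-0=0; pred: 42+0-21=21
Step 9: prey: 0+0-0=0; pred: 21+0-10=11
Step 10: prey: 0+0-0=0; pred: 11+0-5=6
Max prey = 67 at step 3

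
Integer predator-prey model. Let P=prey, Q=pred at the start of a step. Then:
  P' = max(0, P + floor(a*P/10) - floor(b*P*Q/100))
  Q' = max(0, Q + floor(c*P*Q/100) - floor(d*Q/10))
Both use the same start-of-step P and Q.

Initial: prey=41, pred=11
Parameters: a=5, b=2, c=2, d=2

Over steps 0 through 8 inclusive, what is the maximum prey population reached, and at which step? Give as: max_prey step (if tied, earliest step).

Answer: 60 2

Derivation:
Step 1: prey: 41+20-9=52; pred: 11+9-2=18
Step 2: prey: 52+26-18=60; pred: 18+18-3=33
Step 3: prey: 60+30-39=51; pred: 33+39-6=66
Step 4: prey: 51+25-67=9; pred: 66+67-13=120
Step 5: prey: 9+4-21=0; pred: 120+21-24=117
Step 6: prey: 0+0-0=0; pred: 117+0-23=94
Step 7: prey: 0+0-0=0; pred: 94+0-18=76
Step 8: prey: 0+0-0=0; pred: 76+0-15=61
Max prey = 60 at step 2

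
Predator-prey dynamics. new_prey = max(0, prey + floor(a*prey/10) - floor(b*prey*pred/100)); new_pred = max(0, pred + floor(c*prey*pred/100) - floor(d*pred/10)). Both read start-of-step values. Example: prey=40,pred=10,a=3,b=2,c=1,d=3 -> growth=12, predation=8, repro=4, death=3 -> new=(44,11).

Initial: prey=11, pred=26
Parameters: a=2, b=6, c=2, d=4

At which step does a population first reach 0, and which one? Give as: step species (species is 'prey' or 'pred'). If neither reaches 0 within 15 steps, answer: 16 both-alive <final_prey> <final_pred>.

Step 1: prey: 11+2-17=0; pred: 26+5-10=21
First extinction: prey at step 1

Answer: 1 prey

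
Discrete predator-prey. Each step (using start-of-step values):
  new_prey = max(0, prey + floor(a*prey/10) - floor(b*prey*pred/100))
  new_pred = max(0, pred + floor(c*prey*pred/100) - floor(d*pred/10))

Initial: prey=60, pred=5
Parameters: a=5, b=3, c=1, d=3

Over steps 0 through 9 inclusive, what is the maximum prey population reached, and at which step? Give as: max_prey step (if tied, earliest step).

Answer: 125 3

Derivation:
Step 1: prey: 60+30-9=81; pred: 5+3-1=7
Step 2: prey: 81+40-17=104; pred: 7+5-2=10
Step 3: prey: 104+52-31=125; pred: 10+10-3=17
Step 4: prey: 125+62-63=124; pred: 17+21-5=33
Step 5: prey: 124+62-122=64; pred: 33+40-9=64
Step 6: prey: 64+32-122=0; pred: 64+40-19=85
Step 7: prey: 0+0-0=0; pred: 85+0-25=60
Step 8: prey: 0+0-0=0; pred: 60+0-18=42
Step 9: prey: 0+0-0=0; pred: 42+0-12=30
Max prey = 125 at step 3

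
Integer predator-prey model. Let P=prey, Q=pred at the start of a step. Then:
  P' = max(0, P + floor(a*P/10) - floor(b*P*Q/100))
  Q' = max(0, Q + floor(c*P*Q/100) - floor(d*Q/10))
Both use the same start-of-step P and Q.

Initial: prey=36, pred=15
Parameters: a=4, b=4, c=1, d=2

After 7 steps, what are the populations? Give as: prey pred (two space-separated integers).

Step 1: prey: 36+14-21=29; pred: 15+5-3=17
Step 2: prey: 29+11-19=21; pred: 17+4-3=18
Step 3: prey: 21+8-15=14; pred: 18+3-3=18
Step 4: prey: 14+5-10=9; pred: 18+2-3=17
Step 5: prey: 9+3-6=6; pred: 17+1-3=15
Step 6: prey: 6+2-3=5; pred: 15+0-3=12
Step 7: prey: 5+2-2=5; pred: 12+0-2=10

Answer: 5 10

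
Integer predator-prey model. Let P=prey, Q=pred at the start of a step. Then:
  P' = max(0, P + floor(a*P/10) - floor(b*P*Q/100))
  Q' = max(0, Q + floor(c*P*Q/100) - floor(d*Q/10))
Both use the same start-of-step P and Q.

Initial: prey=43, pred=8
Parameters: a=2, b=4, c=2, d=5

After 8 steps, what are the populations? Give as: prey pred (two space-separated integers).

Step 1: prey: 43+8-13=38; pred: 8+6-4=10
Step 2: prey: 38+7-15=30; pred: 10+7-5=12
Step 3: prey: 30+6-14=22; pred: 12+7-6=13
Step 4: prey: 22+4-11=15; pred: 13+5-6=12
Step 5: prey: 15+3-7=11; pred: 12+3-6=9
Step 6: prey: 11+2-3=10; pred: 9+1-4=6
Step 7: prey: 10+2-2=10; pred: 6+1-3=4
Step 8: prey: 10+2-1=11; pred: 4+0-2=2

Answer: 11 2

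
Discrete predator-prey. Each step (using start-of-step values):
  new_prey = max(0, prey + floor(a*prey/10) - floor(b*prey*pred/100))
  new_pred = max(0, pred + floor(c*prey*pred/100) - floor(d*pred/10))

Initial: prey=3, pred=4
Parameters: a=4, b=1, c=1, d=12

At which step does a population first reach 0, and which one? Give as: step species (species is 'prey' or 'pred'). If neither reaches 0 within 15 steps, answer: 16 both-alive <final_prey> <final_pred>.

Answer: 1 pred

Derivation:
Step 1: prey: 3+1-0=4; pred: 4+0-4=0
First extinction: pred at step 1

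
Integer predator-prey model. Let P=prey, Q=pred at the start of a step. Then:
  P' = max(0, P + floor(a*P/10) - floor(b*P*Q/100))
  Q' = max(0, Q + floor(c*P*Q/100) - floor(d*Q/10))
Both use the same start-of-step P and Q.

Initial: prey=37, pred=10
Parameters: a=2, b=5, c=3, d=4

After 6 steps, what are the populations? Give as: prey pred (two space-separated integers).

Answer: 0 5

Derivation:
Step 1: prey: 37+7-18=26; pred: 10+11-4=17
Step 2: prey: 26+5-22=9; pred: 17+13-6=24
Step 3: prey: 9+1-10=0; pred: 24+6-9=21
Step 4: prey: 0+0-0=0; pred: 21+0-8=13
Step 5: prey: 0+0-0=0; pred: 13+0-5=8
Step 6: prey: 0+0-0=0; pred: 8+0-3=5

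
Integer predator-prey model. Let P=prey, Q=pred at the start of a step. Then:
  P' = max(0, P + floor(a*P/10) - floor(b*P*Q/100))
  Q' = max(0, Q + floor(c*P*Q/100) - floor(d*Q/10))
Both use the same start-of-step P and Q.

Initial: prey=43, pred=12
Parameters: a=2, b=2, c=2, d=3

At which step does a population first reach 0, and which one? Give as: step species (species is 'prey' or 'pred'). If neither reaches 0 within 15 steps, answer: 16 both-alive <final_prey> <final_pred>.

Step 1: prey: 43+8-10=41; pred: 12+10-3=19
Step 2: prey: 41+8-15=34; pred: 19+15-5=29
Step 3: prey: 34+6-19=21; pred: 29+19-8=40
Step 4: prey: 21+4-16=9; pred: 40+16-12=44
Step 5: prey: 9+1-7=3; pred: 44+7-13=38
Step 6: prey: 3+0-2=1; pred: 38+2-11=29
Step 7: prey: 1+0-0=1; pred: 29+0-8=21
Step 8: prey: 1+0-0=1; pred: 21+0-6=15
Step 9: prey: 1+0-0=1; pred: 15+0-4=11
Step 10: prey: 1+0-0=1; pred: 11+0-3=8
Step 11: prey: 1+0-0=1; pred: 8+0-2=6
Step 12: prey: 1+0-0=1; pred: 6+0-1=5
Step 13: prey: 1+0-0=1; pred: 5+0-1=4
Step 14: prey: 1+0-0=1; pred: 4+0-1=3
Step 15: prey: 1+0-0=1; pred: 3+0-0=3
No extinction within 15 steps

Answer: 16 both-alive 1 3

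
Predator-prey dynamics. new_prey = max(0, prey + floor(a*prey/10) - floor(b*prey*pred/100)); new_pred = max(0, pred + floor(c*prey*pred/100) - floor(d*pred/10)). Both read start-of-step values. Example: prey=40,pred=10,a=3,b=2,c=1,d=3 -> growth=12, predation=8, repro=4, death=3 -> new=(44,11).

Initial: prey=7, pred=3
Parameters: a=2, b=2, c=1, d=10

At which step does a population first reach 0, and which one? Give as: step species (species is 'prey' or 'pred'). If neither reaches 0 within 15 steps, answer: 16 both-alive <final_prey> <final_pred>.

Answer: 1 pred

Derivation:
Step 1: prey: 7+1-0=8; pred: 3+0-3=0
First extinction: pred at step 1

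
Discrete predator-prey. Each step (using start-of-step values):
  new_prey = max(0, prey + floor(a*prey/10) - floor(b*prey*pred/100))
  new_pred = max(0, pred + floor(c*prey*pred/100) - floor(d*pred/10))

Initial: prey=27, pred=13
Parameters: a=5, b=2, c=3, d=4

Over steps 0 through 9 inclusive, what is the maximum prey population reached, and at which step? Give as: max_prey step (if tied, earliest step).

Answer: 38 2

Derivation:
Step 1: prey: 27+13-7=33; pred: 13+10-5=18
Step 2: prey: 33+16-11=38; pred: 18+17-7=28
Step 3: prey: 38+19-21=36; pred: 28+31-11=48
Step 4: prey: 36+18-34=20; pred: 48+51-19=80
Step 5: prey: 20+10-32=0; pred: 80+48-32=96
Step 6: prey: 0+0-0=0; pred: 96+0-38=58
Step 7: prey: 0+0-0=0; pred: 58+0-23=35
Step 8: prey: 0+0-0=0; pred: 35+0-14=21
Step 9: prey: 0+0-0=0; pred: 21+0-8=13
Max prey = 38 at step 2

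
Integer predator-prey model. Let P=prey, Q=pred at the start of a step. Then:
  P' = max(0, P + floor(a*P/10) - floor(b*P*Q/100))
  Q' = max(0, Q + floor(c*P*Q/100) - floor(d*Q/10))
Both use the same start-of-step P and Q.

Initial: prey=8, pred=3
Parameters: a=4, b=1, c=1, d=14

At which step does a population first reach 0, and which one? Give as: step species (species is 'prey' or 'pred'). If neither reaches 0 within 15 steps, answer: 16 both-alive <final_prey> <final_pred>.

Answer: 1 pred

Derivation:
Step 1: prey: 8+3-0=11; pred: 3+0-4=0
First extinction: pred at step 1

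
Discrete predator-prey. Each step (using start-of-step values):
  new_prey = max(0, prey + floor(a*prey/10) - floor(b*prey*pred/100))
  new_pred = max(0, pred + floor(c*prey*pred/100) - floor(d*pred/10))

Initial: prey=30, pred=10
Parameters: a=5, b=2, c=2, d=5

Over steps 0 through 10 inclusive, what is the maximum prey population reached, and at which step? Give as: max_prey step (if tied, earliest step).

Step 1: prey: 30+15-6=39; pred: 10+6-5=11
Step 2: prey: 39+19-8=50; pred: 11+8-5=14
Step 3: prey: 50+25-14=61; pred: 14+14-7=21
Step 4: prey: 61+30-25=66; pred: 21+25-10=36
Step 5: prey: 66+33-47=52; pred: 36+47-18=65
Step 6: prey: 52+26-67=11; pred: 65+67-32=100
Step 7: prey: 11+5-22=0; pred: 100+22-50=72
Step 8: prey: 0+0-0=0; pred: 72+0-36=36
Step 9: prey: 0+0-0=0; pred: 36+0-18=18
Step 10: prey: 0+0-0=0; pred: 18+0-9=9
Max prey = 66 at step 4

Answer: 66 4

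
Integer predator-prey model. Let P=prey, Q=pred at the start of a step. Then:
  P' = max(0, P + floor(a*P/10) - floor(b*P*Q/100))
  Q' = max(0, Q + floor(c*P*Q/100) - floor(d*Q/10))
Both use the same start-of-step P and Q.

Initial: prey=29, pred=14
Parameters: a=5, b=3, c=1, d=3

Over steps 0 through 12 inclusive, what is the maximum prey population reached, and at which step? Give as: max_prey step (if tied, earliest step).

Step 1: prey: 29+14-12=31; pred: 14+4-4=14
Step 2: prey: 31+15-13=33; pred: 14+4-4=14
Step 3: prey: 33+16-13=36; pred: 14+4-4=14
Step 4: prey: 36+18-15=39; pred: 14+5-4=15
Step 5: prey: 39+19-17=41; pred: 15+5-4=16
Step 6: prey: 41+20-19=42; pred: 16+6-4=18
Step 7: prey: 42+21-22=41; pred: 18+7-5=20
Step 8: prey: 41+20-24=37; pred: 20+8-6=22
Step 9: prey: 37+18-24=31; pred: 22+8-6=24
Step 10: prey: 31+15-22=24; pred: 24+7-7=24
Step 11: prey: 24+12-17=19; pred: 24+5-7=22
Step 12: prey: 19+9-12=16; pred: 22+4-6=20
Max prey = 42 at step 6

Answer: 42 6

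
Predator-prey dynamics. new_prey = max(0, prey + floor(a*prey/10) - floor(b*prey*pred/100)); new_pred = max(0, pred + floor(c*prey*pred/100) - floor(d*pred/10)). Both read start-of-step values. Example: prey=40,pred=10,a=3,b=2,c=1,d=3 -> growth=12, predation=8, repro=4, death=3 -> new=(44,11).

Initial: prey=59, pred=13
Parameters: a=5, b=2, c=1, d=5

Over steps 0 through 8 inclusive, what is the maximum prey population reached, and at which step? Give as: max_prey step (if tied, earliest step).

Step 1: prey: 59+29-15=73; pred: 13+7-6=14
Step 2: prey: 73+36-20=89; pred: 14+10-7=17
Step 3: prey: 89+44-30=103; pred: 17+15-8=24
Step 4: prey: 103+51-49=105; pred: 24+24-12=36
Step 5: prey: 105+52-75=82; pred: 36+37-18=55
Step 6: prey: 82+41-90=33; pred: 55+45-27=73
Step 7: prey: 33+16-48=1; pred: 73+24-36=61
Step 8: prey: 1+0-1=0; pred: 61+0-30=31
Max prey = 105 at step 4

Answer: 105 4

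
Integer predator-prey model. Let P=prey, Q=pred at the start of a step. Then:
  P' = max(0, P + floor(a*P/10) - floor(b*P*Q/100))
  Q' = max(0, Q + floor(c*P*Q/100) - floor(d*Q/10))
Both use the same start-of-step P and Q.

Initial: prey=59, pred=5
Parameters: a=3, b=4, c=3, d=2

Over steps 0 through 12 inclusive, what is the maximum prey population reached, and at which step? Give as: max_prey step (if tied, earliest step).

Answer: 65 1

Derivation:
Step 1: prey: 59+17-11=65; pred: 5+8-1=12
Step 2: prey: 65+19-31=53; pred: 12+23-2=33
Step 3: prey: 53+15-69=0; pred: 33+52-6=79
Step 4: prey: 0+0-0=0; pred: 79+0-15=64
Step 5: prey: 0+0-0=0; pred: 64+0-12=52
Step 6: prey: 0+0-0=0; pred: 52+0-10=42
Step 7: prey: 0+0-0=0; pred: 42+0-8=34
Step 8: prey: 0+0-0=0; pred: 34+0-6=28
Step 9: prey: 0+0-0=0; pred: 28+0-5=23
Step 10: prey: 0+0-0=0; pred: 23+0-4=19
Step 11: prey: 0+0-0=0; pred: 19+0-3=16
Step 12: prey: 0+0-0=0; pred: 16+0-3=13
Max prey = 65 at step 1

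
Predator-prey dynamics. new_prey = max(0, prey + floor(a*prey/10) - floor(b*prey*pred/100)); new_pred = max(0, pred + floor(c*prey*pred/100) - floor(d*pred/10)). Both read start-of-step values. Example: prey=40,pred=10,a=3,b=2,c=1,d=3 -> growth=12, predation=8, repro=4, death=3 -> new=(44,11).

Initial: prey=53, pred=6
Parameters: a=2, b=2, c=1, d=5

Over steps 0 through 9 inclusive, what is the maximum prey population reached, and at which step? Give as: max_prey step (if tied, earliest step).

Step 1: prey: 53+10-6=57; pred: 6+3-3=6
Step 2: prey: 57+11-6=62; pred: 6+3-3=6
Step 3: prey: 62+12-7=67; pred: 6+3-3=6
Step 4: prey: 67+13-8=72; pred: 6+4-3=7
Step 5: prey: 72+14-10=76; pred: 7+5-3=9
Step 6: prey: 76+15-13=78; pred: 9+6-4=11
Step 7: prey: 78+15-17=76; pred: 11+8-5=14
Step 8: prey: 76+15-21=70; pred: 14+10-7=17
Step 9: prey: 70+14-23=61; pred: 17+11-8=20
Max prey = 78 at step 6

Answer: 78 6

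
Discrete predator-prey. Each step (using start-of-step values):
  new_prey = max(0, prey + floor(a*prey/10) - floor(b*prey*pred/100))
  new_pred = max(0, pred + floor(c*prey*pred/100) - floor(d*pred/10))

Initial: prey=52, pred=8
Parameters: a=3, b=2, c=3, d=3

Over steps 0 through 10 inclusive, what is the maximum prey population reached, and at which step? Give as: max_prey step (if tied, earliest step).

Step 1: prey: 52+15-8=59; pred: 8+12-2=18
Step 2: prey: 59+17-21=55; pred: 18+31-5=44
Step 3: prey: 55+16-48=23; pred: 44+72-13=103
Step 4: prey: 23+6-47=0; pred: 103+71-30=144
Step 5: prey: 0+0-0=0; pred: 144+0-43=101
Step 6: prey: 0+0-0=0; pred: 101+0-30=71
Step 7: prey: 0+0-0=0; pred: 71+0-21=50
Step 8: prey: 0+0-0=0; pred: 50+0-15=35
Step 9: prey: 0+0-0=0; pred: 35+0-10=25
Step 10: prey: 0+0-0=0; pred: 25+0-7=18
Max prey = 59 at step 1

Answer: 59 1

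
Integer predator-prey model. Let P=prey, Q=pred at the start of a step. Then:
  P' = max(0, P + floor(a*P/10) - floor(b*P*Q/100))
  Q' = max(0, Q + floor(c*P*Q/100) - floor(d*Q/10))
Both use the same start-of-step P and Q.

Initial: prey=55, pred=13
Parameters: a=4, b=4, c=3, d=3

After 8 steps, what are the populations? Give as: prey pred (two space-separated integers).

Step 1: prey: 55+22-28=49; pred: 13+21-3=31
Step 2: prey: 49+19-60=8; pred: 31+45-9=67
Step 3: prey: 8+3-21=0; pred: 67+16-20=63
Step 4: prey: 0+0-0=0; pred: 63+0-18=45
Step 5: prey: 0+0-0=0; pred: 45+0-13=32
Step 6: prey: 0+0-0=0; pred: 32+0-9=23
Step 7: prey: 0+0-0=0; pred: 23+0-6=17
Step 8: prey: 0+0-0=0; pred: 17+0-5=12

Answer: 0 12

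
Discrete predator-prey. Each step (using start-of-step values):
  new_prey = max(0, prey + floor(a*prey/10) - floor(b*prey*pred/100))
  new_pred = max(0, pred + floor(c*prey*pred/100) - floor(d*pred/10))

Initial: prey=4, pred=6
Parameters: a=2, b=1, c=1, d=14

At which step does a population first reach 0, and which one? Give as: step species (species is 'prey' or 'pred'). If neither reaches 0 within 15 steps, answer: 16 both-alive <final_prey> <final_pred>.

Answer: 1 pred

Derivation:
Step 1: prey: 4+0-0=4; pred: 6+0-8=0
First extinction: pred at step 1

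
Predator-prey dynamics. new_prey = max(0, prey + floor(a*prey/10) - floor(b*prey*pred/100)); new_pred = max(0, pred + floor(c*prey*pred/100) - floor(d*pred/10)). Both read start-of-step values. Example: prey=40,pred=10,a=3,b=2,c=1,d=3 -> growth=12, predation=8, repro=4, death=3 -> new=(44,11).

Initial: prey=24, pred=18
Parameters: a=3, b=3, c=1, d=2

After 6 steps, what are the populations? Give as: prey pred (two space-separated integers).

Answer: 7 12

Derivation:
Step 1: prey: 24+7-12=19; pred: 18+4-3=19
Step 2: prey: 19+5-10=14; pred: 19+3-3=19
Step 3: prey: 14+4-7=11; pred: 19+2-3=18
Step 4: prey: 11+3-5=9; pred: 18+1-3=16
Step 5: prey: 9+2-4=7; pred: 16+1-3=14
Step 6: prey: 7+2-2=7; pred: 14+0-2=12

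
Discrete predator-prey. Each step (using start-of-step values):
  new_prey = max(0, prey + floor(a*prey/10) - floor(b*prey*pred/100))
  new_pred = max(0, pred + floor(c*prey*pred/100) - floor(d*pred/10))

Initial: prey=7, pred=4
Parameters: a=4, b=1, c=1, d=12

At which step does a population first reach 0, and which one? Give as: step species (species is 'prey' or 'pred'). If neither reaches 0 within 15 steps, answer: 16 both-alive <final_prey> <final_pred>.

Step 1: prey: 7+2-0=9; pred: 4+0-4=0
First extinction: pred at step 1

Answer: 1 pred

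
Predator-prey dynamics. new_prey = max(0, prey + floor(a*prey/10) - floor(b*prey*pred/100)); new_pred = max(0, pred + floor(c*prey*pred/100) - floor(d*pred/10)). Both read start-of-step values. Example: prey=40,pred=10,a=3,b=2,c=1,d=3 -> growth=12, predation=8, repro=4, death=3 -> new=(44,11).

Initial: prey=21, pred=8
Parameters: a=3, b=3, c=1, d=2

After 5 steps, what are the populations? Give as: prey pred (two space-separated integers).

Step 1: prey: 21+6-5=22; pred: 8+1-1=8
Step 2: prey: 22+6-5=23; pred: 8+1-1=8
Step 3: prey: 23+6-5=24; pred: 8+1-1=8
Step 4: prey: 24+7-5=26; pred: 8+1-1=8
Step 5: prey: 26+7-6=27; pred: 8+2-1=9

Answer: 27 9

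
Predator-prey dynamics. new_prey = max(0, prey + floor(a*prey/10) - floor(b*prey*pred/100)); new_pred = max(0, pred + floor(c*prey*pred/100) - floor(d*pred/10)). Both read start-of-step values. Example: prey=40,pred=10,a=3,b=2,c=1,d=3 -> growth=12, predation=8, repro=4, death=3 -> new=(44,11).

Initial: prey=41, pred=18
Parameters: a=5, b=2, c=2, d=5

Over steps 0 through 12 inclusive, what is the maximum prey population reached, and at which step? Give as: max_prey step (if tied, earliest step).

Step 1: prey: 41+20-14=47; pred: 18+14-9=23
Step 2: prey: 47+23-21=49; pred: 23+21-11=33
Step 3: prey: 49+24-32=41; pred: 33+32-16=49
Step 4: prey: 41+20-40=21; pred: 49+40-24=65
Step 5: prey: 21+10-27=4; pred: 65+27-32=60
Step 6: prey: 4+2-4=2; pred: 60+4-30=34
Step 7: prey: 2+1-1=2; pred: 34+1-17=18
Step 8: prey: 2+1-0=3; pred: 18+0-9=9
Step 9: prey: 3+1-0=4; pred: 9+0-4=5
Step 10: prey: 4+2-0=6; pred: 5+0-2=3
Step 11: prey: 6+3-0=9; pred: 3+0-1=2
Step 12: prey: 9+4-0=13; pred: 2+0-1=1
Max prey = 49 at step 2

Answer: 49 2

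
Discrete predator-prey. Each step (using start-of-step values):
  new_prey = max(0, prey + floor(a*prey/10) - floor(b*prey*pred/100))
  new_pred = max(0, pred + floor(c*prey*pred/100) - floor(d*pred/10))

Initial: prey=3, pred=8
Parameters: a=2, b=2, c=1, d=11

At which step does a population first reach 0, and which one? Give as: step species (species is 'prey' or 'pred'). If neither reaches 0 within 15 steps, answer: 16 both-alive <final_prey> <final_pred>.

Answer: 1 pred

Derivation:
Step 1: prey: 3+0-0=3; pred: 8+0-8=0
First extinction: pred at step 1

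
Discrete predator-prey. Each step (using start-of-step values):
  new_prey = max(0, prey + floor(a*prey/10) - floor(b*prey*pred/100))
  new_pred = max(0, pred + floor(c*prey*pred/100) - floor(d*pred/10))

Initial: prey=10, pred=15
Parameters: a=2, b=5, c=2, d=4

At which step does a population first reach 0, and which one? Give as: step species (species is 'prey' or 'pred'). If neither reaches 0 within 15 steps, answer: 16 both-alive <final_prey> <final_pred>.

Answer: 16 both-alive 2 2

Derivation:
Step 1: prey: 10+2-7=5; pred: 15+3-6=12
Step 2: prey: 5+1-3=3; pred: 12+1-4=9
Step 3: prey: 3+0-1=2; pred: 9+0-3=6
Step 4: prey: 2+0-0=2; pred: 6+0-2=4
Step 5: prey: 2+0-0=2; pred: 4+0-1=3
Step 6: prey: 2+0-0=2; pred: 3+0-1=2
Step 7: prey: 2+0-0=2; pred: 2+0-0=2
Steps 8-15: state stable at prey=2, pred=2 (no change)
No extinction within 15 steps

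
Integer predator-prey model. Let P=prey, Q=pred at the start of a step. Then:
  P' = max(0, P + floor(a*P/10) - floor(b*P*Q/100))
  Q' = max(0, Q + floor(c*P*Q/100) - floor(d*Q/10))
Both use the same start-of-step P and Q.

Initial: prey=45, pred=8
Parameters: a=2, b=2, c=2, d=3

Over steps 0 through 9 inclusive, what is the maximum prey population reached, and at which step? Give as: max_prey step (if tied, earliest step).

Answer: 47 1

Derivation:
Step 1: prey: 45+9-7=47; pred: 8+7-2=13
Step 2: prey: 47+9-12=44; pred: 13+12-3=22
Step 3: prey: 44+8-19=33; pred: 22+19-6=35
Step 4: prey: 33+6-23=16; pred: 35+23-10=48
Step 5: prey: 16+3-15=4; pred: 48+15-14=49
Step 6: prey: 4+0-3=1; pred: 49+3-14=38
Step 7: prey: 1+0-0=1; pred: 38+0-11=27
Step 8: prey: 1+0-0=1; pred: 27+0-8=19
Step 9: prey: 1+0-0=1; pred: 19+0-5=14
Max prey = 47 at step 1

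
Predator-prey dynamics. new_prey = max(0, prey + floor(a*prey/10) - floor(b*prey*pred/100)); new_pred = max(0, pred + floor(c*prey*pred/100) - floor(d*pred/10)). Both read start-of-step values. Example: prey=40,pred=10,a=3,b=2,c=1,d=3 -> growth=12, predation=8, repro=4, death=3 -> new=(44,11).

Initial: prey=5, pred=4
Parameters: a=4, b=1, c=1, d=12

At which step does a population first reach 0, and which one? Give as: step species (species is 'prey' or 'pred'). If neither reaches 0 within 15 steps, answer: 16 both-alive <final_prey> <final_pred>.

Answer: 1 pred

Derivation:
Step 1: prey: 5+2-0=7; pred: 4+0-4=0
First extinction: pred at step 1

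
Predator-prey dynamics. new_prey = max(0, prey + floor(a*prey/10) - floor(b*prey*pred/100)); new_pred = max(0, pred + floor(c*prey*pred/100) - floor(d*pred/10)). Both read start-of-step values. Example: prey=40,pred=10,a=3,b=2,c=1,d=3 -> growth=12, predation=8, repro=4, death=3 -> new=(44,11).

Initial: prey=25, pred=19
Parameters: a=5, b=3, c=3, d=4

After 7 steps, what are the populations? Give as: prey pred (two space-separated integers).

Step 1: prey: 25+12-14=23; pred: 19+14-7=26
Step 2: prey: 23+11-17=17; pred: 26+17-10=33
Step 3: prey: 17+8-16=9; pred: 33+16-13=36
Step 4: prey: 9+4-9=4; pred: 36+9-14=31
Step 5: prey: 4+2-3=3; pred: 31+3-12=22
Step 6: prey: 3+1-1=3; pred: 22+1-8=15
Step 7: prey: 3+1-1=3; pred: 15+1-6=10

Answer: 3 10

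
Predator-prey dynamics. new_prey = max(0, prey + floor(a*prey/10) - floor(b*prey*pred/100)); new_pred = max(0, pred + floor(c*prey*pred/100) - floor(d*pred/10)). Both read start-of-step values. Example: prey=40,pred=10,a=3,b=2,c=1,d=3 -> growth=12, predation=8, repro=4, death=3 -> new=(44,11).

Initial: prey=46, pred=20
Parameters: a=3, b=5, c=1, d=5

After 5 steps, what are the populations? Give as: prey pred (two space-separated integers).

Step 1: prey: 46+13-46=13; pred: 20+9-10=19
Step 2: prey: 13+3-12=4; pred: 19+2-9=12
Step 3: prey: 4+1-2=3; pred: 12+0-6=6
Step 4: prey: 3+0-0=3; pred: 6+0-3=3
Step 5: prey: 3+0-0=3; pred: 3+0-1=2

Answer: 3 2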